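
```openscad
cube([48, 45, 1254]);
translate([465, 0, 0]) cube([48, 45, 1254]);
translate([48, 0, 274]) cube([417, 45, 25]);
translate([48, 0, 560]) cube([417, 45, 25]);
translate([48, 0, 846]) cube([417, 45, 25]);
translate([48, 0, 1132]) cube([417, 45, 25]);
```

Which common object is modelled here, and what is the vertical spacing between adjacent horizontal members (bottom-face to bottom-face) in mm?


A ladder. The rung spacing is 286 mm.

Two tall 48×45 posts with 4 short bars between them — a ladder. Adjacent rungs sit at z = 274 and z = 560, so the spacing is 560 − 274 = 286 mm.


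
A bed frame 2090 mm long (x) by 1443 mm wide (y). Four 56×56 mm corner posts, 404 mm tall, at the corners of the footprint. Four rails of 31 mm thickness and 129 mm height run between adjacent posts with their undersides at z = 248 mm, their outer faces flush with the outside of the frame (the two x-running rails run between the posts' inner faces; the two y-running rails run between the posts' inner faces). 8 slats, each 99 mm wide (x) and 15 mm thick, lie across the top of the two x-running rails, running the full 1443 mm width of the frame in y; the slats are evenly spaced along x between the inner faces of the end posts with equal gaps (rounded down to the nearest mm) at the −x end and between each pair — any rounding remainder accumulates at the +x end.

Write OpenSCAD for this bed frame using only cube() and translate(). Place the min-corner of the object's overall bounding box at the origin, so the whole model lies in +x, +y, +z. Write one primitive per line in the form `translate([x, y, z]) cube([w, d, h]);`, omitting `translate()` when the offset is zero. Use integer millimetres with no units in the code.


// slat z = rail_z + rail_h = 248 + 129 = 377
// slat gap = ⌊(1978 − 8·99) / 9⌋ = 131
cube([56, 56, 404]);
translate([0, 1387, 0]) cube([56, 56, 404]);
translate([2034, 0, 0]) cube([56, 56, 404]);
translate([2034, 1387, 0]) cube([56, 56, 404]);
translate([56, 0, 248]) cube([1978, 31, 129]);
translate([56, 1412, 248]) cube([1978, 31, 129]);
translate([0, 56, 248]) cube([31, 1331, 129]);
translate([2059, 56, 248]) cube([31, 1331, 129]);
translate([187, 0, 377]) cube([99, 1443, 15]);
translate([417, 0, 377]) cube([99, 1443, 15]);
translate([647, 0, 377]) cube([99, 1443, 15]);
translate([877, 0, 377]) cube([99, 1443, 15]);
translate([1107, 0, 377]) cube([99, 1443, 15]);
translate([1337, 0, 377]) cube([99, 1443, 15]);
translate([1567, 0, 377]) cube([99, 1443, 15]);
translate([1797, 0, 377]) cube([99, 1443, 15]);


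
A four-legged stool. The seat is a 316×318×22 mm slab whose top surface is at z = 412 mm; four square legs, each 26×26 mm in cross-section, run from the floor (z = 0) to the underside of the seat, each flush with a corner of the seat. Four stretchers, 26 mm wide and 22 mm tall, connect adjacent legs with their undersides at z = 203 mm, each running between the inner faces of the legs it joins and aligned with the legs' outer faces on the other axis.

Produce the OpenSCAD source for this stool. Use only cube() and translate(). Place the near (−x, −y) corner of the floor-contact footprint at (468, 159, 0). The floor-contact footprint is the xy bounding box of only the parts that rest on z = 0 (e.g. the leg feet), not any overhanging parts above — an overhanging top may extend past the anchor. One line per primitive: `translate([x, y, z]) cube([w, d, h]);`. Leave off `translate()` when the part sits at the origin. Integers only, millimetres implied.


translate([468, 159, 390]) cube([316, 318, 22]);
translate([468, 159, 0]) cube([26, 26, 390]);
translate([758, 159, 0]) cube([26, 26, 390]);
translate([468, 451, 0]) cube([26, 26, 390]);
translate([758, 451, 0]) cube([26, 26, 390]);
translate([494, 159, 203]) cube([264, 26, 22]);
translate([494, 451, 203]) cube([264, 26, 22]);
translate([468, 185, 203]) cube([26, 266, 22]);
translate([758, 185, 203]) cube([26, 266, 22]);


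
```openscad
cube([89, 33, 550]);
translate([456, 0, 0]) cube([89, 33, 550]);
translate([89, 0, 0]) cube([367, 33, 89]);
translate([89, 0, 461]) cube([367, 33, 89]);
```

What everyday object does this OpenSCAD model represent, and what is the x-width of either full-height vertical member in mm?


A picture frame. The border width is 89 mm.

Four thin pieces enclosing a rectangular opening — a picture frame. The two full-height stiles are 550 mm tall; the top rail sits at z = 461 and is 89 mm tall, so the border above the opening is 550 − 461 = 89 mm, matching the stile x-width.


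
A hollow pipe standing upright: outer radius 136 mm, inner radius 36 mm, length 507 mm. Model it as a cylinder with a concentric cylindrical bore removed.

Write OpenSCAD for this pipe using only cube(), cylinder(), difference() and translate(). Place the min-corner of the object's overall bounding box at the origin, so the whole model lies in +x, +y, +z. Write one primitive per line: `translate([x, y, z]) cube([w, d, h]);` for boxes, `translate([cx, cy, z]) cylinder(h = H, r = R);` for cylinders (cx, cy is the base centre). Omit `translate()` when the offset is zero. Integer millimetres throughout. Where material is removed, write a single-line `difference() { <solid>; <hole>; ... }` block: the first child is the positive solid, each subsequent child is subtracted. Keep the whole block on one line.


difference() { translate([136, 136, 0]) cylinder(h = 507, r = 136); translate([136, 136, 0]) cylinder(h = 507, r = 36); }


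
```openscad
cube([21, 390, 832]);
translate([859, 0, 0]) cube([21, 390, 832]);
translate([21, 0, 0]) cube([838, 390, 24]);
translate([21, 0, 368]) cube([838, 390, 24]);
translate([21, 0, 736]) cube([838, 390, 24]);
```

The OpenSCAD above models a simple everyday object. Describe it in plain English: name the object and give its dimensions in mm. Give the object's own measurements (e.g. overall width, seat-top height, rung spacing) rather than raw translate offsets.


An open bookshelf. Two side panels, each 21 mm thick, 390 mm deep and 832 mm tall, stand 880 mm apart (outside-to-outside). Between them sit 3 shelves, each 24 mm thick and 390 mm deep, spanning the full gap between the sides. The bottom shelf rests on the floor (its underside at z = 0) and the clear gap between one shelf's top and the next shelf's underside is 344 mm.


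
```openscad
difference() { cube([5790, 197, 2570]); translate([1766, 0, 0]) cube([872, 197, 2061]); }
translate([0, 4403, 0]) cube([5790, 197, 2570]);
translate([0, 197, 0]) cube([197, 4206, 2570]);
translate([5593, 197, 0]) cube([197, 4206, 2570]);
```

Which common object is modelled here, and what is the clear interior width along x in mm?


A single room. The interior width is 5396 mm.

Four walls enclosing a rectangle with a door in the front wall — a room. Outside width 5790 minus two 197 mm walls gives 5396 mm.


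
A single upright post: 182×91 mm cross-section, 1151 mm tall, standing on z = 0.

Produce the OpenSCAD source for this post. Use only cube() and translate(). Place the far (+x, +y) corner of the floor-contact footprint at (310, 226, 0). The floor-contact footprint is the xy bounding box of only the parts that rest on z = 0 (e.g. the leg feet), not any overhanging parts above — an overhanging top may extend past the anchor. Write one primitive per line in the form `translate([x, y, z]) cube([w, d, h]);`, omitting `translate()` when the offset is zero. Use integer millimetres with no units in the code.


translate([128, 135, 0]) cube([182, 91, 1151]);


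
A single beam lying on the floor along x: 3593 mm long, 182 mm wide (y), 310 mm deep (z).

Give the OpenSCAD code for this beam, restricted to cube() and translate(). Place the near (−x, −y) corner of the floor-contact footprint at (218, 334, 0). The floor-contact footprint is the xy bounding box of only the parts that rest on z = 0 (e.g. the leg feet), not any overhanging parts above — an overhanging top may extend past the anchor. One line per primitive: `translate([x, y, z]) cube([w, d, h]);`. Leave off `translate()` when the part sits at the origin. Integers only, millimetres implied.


translate([218, 334, 0]) cube([3593, 182, 310]);


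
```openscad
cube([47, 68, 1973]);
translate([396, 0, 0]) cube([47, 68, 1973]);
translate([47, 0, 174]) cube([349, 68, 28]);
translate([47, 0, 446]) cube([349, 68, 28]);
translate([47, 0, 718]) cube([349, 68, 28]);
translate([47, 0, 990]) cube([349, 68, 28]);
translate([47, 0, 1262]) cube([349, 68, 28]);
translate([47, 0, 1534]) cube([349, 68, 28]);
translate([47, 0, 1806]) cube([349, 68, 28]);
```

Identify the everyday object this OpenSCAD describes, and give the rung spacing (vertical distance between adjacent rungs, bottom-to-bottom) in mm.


A ladder. The rung spacing is 272 mm.

Two tall 47×68 posts with 7 short bars between them — a ladder. Adjacent rungs sit at z = 174 and z = 446, so the spacing is 446 − 174 = 272 mm.


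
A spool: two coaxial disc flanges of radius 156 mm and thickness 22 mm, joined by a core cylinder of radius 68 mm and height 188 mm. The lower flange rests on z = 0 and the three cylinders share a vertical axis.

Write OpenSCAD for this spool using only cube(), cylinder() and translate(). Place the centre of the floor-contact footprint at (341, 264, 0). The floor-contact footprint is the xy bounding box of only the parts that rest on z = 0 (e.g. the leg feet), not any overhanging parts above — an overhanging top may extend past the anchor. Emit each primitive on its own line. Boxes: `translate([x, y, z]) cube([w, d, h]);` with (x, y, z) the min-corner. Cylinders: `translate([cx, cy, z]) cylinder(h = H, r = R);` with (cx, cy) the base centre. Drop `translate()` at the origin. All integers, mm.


translate([341, 264, 0]) cylinder(h = 22, r = 156);
translate([341, 264, 22]) cylinder(h = 188, r = 68);
translate([341, 264, 210]) cylinder(h = 22, r = 156);


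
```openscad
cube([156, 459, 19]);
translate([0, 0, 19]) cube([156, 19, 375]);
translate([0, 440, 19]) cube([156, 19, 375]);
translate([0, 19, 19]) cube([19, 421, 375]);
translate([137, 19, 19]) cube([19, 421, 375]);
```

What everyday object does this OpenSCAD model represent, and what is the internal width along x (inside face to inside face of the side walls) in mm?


An open box. The internal width is 118 mm.

A 156×459 base slab with four walls standing on it — an open box. The base is 156 mm wide and the walls are 19 mm thick, so the internal width is 156 − 2 × 19 = 118 mm.


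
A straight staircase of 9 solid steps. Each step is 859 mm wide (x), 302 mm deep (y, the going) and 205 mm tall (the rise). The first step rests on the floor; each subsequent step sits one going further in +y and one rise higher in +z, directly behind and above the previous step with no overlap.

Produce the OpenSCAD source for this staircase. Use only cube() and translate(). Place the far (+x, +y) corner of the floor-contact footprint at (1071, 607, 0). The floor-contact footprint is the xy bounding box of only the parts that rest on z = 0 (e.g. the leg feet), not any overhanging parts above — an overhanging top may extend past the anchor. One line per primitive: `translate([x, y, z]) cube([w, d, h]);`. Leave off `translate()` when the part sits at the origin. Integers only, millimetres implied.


translate([212, 305, 0]) cube([859, 302, 205]);
translate([212, 607, 205]) cube([859, 302, 205]);
translate([212, 909, 410]) cube([859, 302, 205]);
translate([212, 1211, 615]) cube([859, 302, 205]);
translate([212, 1513, 820]) cube([859, 302, 205]);
translate([212, 1815, 1025]) cube([859, 302, 205]);
translate([212, 2117, 1230]) cube([859, 302, 205]);
translate([212, 2419, 1435]) cube([859, 302, 205]);
translate([212, 2721, 1640]) cube([859, 302, 205]);


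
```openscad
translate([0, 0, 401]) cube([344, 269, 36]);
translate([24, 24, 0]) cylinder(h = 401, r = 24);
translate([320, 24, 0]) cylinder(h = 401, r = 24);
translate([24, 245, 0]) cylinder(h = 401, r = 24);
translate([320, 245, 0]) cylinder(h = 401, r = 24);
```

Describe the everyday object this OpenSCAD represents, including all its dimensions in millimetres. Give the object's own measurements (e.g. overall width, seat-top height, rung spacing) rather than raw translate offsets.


A simple wooden stool: a rectangular seat 344 mm (x) by 269 mm (y), 36 mm thick, top face at z = 437 mm, on four round legs, each 48 mm in diameter. The legs rest on z = 0, each leg's axis is inset half a diameter from the nearest pair of seat edges (so the leg's bounding box is flush with the corner).


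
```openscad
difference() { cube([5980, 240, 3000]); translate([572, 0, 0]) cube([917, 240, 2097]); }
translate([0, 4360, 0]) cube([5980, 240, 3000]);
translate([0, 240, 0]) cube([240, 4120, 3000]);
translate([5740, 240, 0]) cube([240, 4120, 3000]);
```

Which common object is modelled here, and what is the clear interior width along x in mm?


A single room. The interior width is 5500 mm.

Four walls enclosing a rectangle with a door in the front wall — a room. Outside width 5980 minus two 240 mm walls gives 5500 mm.


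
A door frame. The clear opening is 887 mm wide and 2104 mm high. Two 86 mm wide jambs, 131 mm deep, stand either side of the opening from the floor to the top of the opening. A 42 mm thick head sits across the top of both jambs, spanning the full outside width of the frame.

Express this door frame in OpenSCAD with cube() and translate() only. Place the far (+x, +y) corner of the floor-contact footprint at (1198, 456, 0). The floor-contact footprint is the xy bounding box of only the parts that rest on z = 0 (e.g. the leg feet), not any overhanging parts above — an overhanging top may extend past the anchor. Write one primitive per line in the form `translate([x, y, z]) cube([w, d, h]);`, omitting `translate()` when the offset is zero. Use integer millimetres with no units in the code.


translate([139, 325, 0]) cube([86, 131, 2104]);
translate([1112, 325, 0]) cube([86, 131, 2104]);
translate([139, 325, 2104]) cube([1059, 131, 42]);


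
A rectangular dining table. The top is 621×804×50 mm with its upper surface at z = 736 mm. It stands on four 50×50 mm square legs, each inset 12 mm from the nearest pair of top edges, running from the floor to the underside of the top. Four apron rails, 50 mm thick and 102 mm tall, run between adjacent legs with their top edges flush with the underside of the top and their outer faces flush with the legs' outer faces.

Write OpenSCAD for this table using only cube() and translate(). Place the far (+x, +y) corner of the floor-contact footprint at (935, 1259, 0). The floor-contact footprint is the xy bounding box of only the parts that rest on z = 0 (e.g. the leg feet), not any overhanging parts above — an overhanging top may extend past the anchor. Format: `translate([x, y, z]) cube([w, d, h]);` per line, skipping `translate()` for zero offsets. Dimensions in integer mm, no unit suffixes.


// leg_h = 736 - 50 = 686
// apron z = 686 - 102 = 584
translate([326, 467, 686]) cube([621, 804, 50]);
translate([338, 479, 0]) cube([50, 50, 686]);
translate([885, 479, 0]) cube([50, 50, 686]);
translate([338, 1209, 0]) cube([50, 50, 686]);
translate([885, 1209, 0]) cube([50, 50, 686]);
translate([388, 479, 584]) cube([497, 50, 102]);
translate([388, 1209, 584]) cube([497, 50, 102]);
translate([338, 529, 584]) cube([50, 680, 102]);
translate([885, 529, 584]) cube([50, 680, 102]);


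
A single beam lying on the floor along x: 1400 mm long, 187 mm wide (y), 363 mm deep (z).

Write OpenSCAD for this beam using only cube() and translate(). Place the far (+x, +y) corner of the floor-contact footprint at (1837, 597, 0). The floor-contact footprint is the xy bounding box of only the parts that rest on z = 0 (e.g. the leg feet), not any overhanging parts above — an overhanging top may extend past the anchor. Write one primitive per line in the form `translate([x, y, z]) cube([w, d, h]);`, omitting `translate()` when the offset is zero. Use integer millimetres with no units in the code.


translate([437, 410, 0]) cube([1400, 187, 363]);


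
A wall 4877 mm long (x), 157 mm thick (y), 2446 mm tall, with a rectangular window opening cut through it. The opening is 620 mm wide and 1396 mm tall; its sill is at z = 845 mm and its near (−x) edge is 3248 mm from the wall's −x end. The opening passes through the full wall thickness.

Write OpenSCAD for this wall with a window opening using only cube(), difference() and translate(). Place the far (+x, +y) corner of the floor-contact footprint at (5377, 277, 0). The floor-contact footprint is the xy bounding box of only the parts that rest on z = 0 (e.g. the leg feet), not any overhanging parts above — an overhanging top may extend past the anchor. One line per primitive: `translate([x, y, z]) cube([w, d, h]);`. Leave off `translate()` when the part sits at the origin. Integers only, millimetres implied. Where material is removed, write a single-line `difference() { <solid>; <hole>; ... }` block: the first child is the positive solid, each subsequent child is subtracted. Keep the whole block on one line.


difference() { translate([500, 120, 0]) cube([4877, 157, 2446]); translate([3748, 120, 845]) cube([620, 157, 1396]); }


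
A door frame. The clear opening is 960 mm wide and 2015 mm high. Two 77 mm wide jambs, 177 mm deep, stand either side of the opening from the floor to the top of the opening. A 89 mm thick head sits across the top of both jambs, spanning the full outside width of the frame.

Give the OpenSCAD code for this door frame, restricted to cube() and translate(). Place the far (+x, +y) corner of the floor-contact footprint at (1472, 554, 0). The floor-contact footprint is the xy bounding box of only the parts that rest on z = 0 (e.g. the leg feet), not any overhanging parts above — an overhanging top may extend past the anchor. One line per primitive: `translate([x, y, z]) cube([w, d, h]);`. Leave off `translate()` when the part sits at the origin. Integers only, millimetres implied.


translate([358, 377, 0]) cube([77, 177, 2015]);
translate([1395, 377, 0]) cube([77, 177, 2015]);
translate([358, 377, 2015]) cube([1114, 177, 89]);


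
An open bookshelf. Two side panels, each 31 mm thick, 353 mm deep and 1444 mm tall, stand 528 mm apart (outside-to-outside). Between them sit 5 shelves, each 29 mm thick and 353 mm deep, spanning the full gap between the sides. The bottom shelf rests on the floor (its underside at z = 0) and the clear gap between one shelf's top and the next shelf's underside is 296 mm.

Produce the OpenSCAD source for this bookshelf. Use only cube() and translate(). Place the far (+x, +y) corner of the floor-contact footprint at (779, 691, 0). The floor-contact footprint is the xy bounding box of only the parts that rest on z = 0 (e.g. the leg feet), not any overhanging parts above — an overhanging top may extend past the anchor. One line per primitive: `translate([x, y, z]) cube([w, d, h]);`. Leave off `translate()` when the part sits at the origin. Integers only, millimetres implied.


translate([251, 338, 0]) cube([31, 353, 1444]);
translate([748, 338, 0]) cube([31, 353, 1444]);
translate([282, 338, 0]) cube([466, 353, 29]);
translate([282, 338, 325]) cube([466, 353, 29]);
translate([282, 338, 650]) cube([466, 353, 29]);
translate([282, 338, 975]) cube([466, 353, 29]);
translate([282, 338, 1300]) cube([466, 353, 29]);


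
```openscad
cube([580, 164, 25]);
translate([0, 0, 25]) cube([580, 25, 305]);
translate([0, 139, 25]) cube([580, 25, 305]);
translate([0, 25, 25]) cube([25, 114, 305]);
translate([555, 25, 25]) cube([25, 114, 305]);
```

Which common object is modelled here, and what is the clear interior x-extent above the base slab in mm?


An open box. The internal width is 530 mm.

A 580×164 base slab with four walls standing on it — an open box. The base is 580 mm wide and the walls are 25 mm thick, so the internal width is 580 − 2 × 25 = 530 mm.


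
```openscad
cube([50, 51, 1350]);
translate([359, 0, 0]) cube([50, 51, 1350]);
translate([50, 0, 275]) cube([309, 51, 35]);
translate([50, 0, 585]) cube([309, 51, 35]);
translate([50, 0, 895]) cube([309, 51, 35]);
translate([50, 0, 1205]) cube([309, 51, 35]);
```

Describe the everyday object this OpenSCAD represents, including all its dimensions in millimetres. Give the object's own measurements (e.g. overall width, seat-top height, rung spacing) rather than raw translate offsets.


A straight ladder. Two 50×51 mm vertical rails, 1350 mm tall, stand 409 mm apart (outside-to-outside) with their front faces coplanar on the −y side. 4 rungs, each 51 mm deep and 35 mm tall, span between the inner faces of the rails, front faces flush with the rails. The lowest rung's underside is at z = 275 mm and rungs are spaced 310 mm apart (underside to underside).


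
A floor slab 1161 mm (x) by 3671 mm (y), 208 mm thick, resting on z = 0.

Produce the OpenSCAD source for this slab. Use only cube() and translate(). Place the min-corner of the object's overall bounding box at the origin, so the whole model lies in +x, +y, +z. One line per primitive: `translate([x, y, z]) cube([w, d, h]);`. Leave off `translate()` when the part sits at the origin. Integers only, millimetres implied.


cube([1161, 3671, 208]);


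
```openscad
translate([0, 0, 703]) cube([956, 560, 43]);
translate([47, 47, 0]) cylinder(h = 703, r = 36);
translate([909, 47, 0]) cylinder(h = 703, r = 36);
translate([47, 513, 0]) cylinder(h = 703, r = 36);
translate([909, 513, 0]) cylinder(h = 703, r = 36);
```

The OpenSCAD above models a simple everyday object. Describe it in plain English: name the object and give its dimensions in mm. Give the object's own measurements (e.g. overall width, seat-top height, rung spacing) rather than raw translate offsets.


A table: top 956 mm (x) × 560 mm (y), 43 mm thick, upper face at z = 746 mm, on four round legs of 72 mm diameter, each leg's bounding box inset 11 mm from the nearest pair of top edges from z = 0 to the bottom of the top.


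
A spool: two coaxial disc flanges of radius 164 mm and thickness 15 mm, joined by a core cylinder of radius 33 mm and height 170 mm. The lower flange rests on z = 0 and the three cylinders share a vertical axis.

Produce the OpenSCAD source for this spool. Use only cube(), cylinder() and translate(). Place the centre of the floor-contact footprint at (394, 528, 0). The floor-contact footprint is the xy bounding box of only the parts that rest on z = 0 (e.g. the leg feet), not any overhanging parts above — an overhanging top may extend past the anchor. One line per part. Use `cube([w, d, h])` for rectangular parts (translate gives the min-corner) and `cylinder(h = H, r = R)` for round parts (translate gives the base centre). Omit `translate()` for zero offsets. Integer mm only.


translate([394, 528, 0]) cylinder(h = 15, r = 164);
translate([394, 528, 15]) cylinder(h = 170, r = 33);
translate([394, 528, 185]) cylinder(h = 15, r = 164);


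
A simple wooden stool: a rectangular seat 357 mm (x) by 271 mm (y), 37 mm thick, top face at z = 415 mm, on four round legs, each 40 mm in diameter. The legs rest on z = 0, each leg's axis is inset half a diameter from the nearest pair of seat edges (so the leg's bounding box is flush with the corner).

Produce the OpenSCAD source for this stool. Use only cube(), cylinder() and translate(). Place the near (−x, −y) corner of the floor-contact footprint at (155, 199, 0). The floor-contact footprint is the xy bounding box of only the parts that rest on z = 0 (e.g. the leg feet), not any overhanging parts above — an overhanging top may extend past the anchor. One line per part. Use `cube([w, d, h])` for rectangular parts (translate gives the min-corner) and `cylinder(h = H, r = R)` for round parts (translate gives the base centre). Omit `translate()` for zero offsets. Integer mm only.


translate([155, 199, 378]) cube([357, 271, 37]);
translate([175, 219, 0]) cylinder(h = 378, r = 20);
translate([492, 219, 0]) cylinder(h = 378, r = 20);
translate([175, 450, 0]) cylinder(h = 378, r = 20);
translate([492, 450, 0]) cylinder(h = 378, r = 20);


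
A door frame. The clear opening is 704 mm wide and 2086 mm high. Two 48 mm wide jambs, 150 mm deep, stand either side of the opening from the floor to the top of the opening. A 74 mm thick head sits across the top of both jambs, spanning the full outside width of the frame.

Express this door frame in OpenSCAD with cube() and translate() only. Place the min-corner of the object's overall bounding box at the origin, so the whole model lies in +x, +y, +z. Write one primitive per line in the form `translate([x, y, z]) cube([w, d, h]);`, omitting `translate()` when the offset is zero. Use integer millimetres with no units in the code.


cube([48, 150, 2086]);
translate([752, 0, 0]) cube([48, 150, 2086]);
translate([0, 0, 2086]) cube([800, 150, 74]);


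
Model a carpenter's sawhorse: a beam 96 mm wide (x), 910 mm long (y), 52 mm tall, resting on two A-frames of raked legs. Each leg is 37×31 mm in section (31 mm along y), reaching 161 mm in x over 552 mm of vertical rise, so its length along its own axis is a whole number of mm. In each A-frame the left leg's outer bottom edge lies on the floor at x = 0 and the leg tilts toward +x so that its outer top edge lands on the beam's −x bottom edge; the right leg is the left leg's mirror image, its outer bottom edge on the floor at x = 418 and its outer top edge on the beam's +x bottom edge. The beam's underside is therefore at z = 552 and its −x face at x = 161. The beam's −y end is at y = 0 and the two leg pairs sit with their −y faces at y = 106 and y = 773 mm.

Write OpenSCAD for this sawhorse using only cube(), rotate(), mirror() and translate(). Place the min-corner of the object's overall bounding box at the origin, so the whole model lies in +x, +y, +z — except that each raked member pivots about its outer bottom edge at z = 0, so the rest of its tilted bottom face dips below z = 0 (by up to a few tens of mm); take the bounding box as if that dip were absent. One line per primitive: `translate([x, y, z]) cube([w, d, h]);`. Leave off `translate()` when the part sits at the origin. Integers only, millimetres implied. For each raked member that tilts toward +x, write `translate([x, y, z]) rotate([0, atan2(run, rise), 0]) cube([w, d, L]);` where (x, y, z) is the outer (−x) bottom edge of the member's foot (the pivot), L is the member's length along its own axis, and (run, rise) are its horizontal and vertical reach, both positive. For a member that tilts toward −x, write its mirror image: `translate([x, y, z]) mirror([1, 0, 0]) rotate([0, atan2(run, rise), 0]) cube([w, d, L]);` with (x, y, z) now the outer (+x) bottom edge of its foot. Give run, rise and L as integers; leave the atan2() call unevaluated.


// leg length = √(161² + 552²) = 575
// right-leg outer foot x = 2·161 + 96 = 418
// beam min-corner = (161, 0, 552)
translate([161, 0, 552]) cube([96, 910, 52]);
translate([0, 106, 0]) rotate([0, atan2(161, 552), 0]) cube([37, 31, 575]);
translate([418, 106, 0]) mirror([1, 0, 0]) rotate([0, atan2(161, 552), 0]) cube([37, 31, 575]);
translate([0, 773, 0]) rotate([0, atan2(161, 552), 0]) cube([37, 31, 575]);
translate([418, 773, 0]) mirror([1, 0, 0]) rotate([0, atan2(161, 552), 0]) cube([37, 31, 575]);


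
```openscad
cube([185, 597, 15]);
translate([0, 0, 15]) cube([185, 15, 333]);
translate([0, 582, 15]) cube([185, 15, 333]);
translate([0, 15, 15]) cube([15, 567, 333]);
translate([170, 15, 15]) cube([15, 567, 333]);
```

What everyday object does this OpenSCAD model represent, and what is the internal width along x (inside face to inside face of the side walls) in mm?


An open box. The internal width is 155 mm.

A 185×597 base slab with four walls standing on it — an open box. The base is 185 mm wide and the walls are 15 mm thick, so the internal width is 185 − 2 × 15 = 155 mm.


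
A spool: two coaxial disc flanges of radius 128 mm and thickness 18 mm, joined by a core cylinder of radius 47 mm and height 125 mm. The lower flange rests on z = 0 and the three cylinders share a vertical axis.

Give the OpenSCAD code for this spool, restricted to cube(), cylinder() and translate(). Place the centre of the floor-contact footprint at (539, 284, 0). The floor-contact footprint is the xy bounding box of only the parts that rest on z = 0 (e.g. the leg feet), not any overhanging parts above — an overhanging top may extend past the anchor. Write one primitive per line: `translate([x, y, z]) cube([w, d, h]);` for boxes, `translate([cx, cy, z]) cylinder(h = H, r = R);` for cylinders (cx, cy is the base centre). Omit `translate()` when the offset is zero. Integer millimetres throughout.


translate([539, 284, 0]) cylinder(h = 18, r = 128);
translate([539, 284, 18]) cylinder(h = 125, r = 47);
translate([539, 284, 143]) cylinder(h = 18, r = 128);


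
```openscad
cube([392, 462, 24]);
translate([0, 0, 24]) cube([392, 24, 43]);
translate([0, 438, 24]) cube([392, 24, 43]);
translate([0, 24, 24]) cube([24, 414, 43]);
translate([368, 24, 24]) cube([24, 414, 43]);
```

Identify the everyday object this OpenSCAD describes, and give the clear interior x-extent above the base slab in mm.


An open box. The internal width is 344 mm.

A 392×462 base slab with four walls standing on it — an open box. The base is 392 mm wide and the walls are 24 mm thick, so the internal width is 392 − 2 × 24 = 344 mm.


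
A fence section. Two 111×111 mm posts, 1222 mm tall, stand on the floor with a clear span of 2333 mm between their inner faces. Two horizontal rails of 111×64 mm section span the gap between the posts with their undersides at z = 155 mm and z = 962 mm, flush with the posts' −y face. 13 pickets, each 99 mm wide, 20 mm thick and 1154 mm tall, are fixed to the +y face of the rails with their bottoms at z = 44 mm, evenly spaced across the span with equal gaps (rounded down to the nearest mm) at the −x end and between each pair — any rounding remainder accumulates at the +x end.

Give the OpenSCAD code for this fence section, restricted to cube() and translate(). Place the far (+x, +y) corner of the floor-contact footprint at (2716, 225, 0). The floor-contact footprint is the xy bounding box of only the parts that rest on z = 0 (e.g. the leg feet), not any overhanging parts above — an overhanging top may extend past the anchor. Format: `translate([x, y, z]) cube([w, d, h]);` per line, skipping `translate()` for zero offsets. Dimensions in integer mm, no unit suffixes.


translate([161, 114, 0]) cube([111, 111, 1222]);
translate([2605, 114, 0]) cube([111, 111, 1222]);
translate([272, 114, 155]) cube([2333, 111, 64]);
translate([272, 114, 962]) cube([2333, 111, 64]);
translate([346, 225, 44]) cube([99, 20, 1154]);
translate([519, 225, 44]) cube([99, 20, 1154]);
translate([692, 225, 44]) cube([99, 20, 1154]);
translate([865, 225, 44]) cube([99, 20, 1154]);
translate([1038, 225, 44]) cube([99, 20, 1154]);
translate([1211, 225, 44]) cube([99, 20, 1154]);
translate([1384, 225, 44]) cube([99, 20, 1154]);
translate([1557, 225, 44]) cube([99, 20, 1154]);
translate([1730, 225, 44]) cube([99, 20, 1154]);
translate([1903, 225, 44]) cube([99, 20, 1154]);
translate([2076, 225, 44]) cube([99, 20, 1154]);
translate([2249, 225, 44]) cube([99, 20, 1154]);
translate([2422, 225, 44]) cube([99, 20, 1154]);


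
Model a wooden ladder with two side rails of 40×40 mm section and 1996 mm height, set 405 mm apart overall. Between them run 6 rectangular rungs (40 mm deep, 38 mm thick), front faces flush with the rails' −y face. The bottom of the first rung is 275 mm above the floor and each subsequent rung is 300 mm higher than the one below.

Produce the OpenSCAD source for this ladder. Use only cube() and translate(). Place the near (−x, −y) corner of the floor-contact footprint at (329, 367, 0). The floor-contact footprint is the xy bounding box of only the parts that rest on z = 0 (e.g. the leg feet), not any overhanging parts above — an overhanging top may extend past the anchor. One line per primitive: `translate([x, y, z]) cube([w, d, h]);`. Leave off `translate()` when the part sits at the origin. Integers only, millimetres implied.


// rung span = 405 - 2*40 = 325
// rung[k] z = 275 + k*300
translate([329, 367, 0]) cube([40, 40, 1996]);
translate([694, 367, 0]) cube([40, 40, 1996]);
translate([369, 367, 275]) cube([325, 40, 38]);
translate([369, 367, 575]) cube([325, 40, 38]);
translate([369, 367, 875]) cube([325, 40, 38]);
translate([369, 367, 1175]) cube([325, 40, 38]);
translate([369, 367, 1475]) cube([325, 40, 38]);
translate([369, 367, 1775]) cube([325, 40, 38]);


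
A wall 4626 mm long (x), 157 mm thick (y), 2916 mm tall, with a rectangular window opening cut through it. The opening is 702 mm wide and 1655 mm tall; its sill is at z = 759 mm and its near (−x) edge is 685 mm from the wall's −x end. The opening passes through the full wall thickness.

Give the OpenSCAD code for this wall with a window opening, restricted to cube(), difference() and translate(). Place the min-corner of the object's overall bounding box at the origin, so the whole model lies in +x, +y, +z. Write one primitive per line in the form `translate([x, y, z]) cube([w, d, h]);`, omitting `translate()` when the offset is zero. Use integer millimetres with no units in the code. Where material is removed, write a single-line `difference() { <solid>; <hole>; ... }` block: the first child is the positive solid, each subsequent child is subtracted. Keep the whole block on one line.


difference() { cube([4626, 157, 2916]); translate([685, 0, 759]) cube([702, 157, 1655]); }


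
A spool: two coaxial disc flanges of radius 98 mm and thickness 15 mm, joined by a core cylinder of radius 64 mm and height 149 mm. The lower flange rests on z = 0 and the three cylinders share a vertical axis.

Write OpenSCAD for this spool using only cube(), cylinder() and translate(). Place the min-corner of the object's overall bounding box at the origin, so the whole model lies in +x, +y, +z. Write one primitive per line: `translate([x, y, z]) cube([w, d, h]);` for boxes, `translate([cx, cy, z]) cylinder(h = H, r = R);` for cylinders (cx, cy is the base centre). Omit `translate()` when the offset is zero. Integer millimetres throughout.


translate([98, 98, 0]) cylinder(h = 15, r = 98);
translate([98, 98, 15]) cylinder(h = 149, r = 64);
translate([98, 98, 164]) cylinder(h = 15, r = 98);


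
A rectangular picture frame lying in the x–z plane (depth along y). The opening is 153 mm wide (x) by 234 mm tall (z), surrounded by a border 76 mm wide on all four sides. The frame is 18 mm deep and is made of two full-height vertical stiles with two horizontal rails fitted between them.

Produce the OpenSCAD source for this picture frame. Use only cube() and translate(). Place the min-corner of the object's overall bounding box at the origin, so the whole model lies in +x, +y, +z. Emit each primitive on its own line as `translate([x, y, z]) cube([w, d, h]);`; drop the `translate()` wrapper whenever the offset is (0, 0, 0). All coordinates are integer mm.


cube([76, 18, 386]);
translate([229, 0, 0]) cube([76, 18, 386]);
translate([76, 0, 0]) cube([153, 18, 76]);
translate([76, 0, 310]) cube([153, 18, 76]);


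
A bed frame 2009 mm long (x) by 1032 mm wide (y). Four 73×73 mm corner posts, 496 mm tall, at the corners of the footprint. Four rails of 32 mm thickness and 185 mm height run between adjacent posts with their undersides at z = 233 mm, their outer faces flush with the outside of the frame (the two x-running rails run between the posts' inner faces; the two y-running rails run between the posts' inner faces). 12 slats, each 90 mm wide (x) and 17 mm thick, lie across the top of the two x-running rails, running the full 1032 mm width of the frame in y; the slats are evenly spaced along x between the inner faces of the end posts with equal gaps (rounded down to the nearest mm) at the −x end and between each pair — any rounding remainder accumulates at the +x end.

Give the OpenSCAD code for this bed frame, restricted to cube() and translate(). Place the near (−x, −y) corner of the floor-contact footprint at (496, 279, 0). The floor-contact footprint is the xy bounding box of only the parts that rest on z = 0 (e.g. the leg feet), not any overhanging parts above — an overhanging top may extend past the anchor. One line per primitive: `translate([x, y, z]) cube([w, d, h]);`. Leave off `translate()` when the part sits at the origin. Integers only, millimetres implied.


translate([496, 279, 0]) cube([73, 73, 496]);
translate([496, 1238, 0]) cube([73, 73, 496]);
translate([2432, 279, 0]) cube([73, 73, 496]);
translate([2432, 1238, 0]) cube([73, 73, 496]);
translate([569, 279, 233]) cube([1863, 32, 185]);
translate([569, 1279, 233]) cube([1863, 32, 185]);
translate([496, 352, 233]) cube([32, 886, 185]);
translate([2473, 352, 233]) cube([32, 886, 185]);
translate([629, 279, 418]) cube([90, 1032, 17]);
translate([779, 279, 418]) cube([90, 1032, 17]);
translate([929, 279, 418]) cube([90, 1032, 17]);
translate([1079, 279, 418]) cube([90, 1032, 17]);
translate([1229, 279, 418]) cube([90, 1032, 17]);
translate([1379, 279, 418]) cube([90, 1032, 17]);
translate([1529, 279, 418]) cube([90, 1032, 17]);
translate([1679, 279, 418]) cube([90, 1032, 17]);
translate([1829, 279, 418]) cube([90, 1032, 17]);
translate([1979, 279, 418]) cube([90, 1032, 17]);
translate([2129, 279, 418]) cube([90, 1032, 17]);
translate([2279, 279, 418]) cube([90, 1032, 17]);


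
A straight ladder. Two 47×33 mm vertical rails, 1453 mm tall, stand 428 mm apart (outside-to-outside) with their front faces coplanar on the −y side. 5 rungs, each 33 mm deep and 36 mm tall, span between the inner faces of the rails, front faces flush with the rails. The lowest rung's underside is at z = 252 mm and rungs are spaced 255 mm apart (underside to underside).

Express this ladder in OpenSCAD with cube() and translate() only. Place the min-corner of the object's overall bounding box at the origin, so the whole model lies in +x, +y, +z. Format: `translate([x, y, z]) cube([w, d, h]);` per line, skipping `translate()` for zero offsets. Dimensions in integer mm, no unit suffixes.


// rung span = 428 - 2*47 = 334
// rung[k] z = 252 + k*255
cube([47, 33, 1453]);
translate([381, 0, 0]) cube([47, 33, 1453]);
translate([47, 0, 252]) cube([334, 33, 36]);
translate([47, 0, 507]) cube([334, 33, 36]);
translate([47, 0, 762]) cube([334, 33, 36]);
translate([47, 0, 1017]) cube([334, 33, 36]);
translate([47, 0, 1272]) cube([334, 33, 36]);


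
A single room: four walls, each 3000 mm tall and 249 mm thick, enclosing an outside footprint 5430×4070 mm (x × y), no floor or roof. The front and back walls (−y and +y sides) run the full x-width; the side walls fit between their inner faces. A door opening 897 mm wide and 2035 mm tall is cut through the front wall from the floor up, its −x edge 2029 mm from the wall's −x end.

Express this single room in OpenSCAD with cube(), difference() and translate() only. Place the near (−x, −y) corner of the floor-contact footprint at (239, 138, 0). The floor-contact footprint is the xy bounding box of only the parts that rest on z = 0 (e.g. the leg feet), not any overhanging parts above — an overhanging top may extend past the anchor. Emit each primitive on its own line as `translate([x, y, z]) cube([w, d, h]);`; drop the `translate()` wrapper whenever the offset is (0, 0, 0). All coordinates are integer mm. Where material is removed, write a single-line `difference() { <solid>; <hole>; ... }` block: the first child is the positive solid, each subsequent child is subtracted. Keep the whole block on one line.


difference() { translate([239, 138, 0]) cube([5430, 249, 3000]); translate([2268, 138, 0]) cube([897, 249, 2035]); }
translate([239, 3959, 0]) cube([5430, 249, 3000]);
translate([239, 387, 0]) cube([249, 3572, 3000]);
translate([5420, 387, 0]) cube([249, 3572, 3000]);


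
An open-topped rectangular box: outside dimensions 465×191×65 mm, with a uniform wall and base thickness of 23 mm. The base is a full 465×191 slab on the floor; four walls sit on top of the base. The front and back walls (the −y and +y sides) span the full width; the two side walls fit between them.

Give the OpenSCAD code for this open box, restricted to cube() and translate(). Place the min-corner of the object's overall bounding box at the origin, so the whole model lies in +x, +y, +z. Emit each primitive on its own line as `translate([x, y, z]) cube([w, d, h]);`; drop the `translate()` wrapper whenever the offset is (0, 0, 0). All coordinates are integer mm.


cube([465, 191, 23]);
translate([0, 0, 23]) cube([465, 23, 42]);
translate([0, 168, 23]) cube([465, 23, 42]);
translate([0, 23, 23]) cube([23, 145, 42]);
translate([442, 23, 23]) cube([23, 145, 42]);
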